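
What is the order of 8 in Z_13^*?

4

The order of 8 must divide φ(13) = 13 − 1 = 12 = 2^2 · 3.
Divisors of 12: 1, 2, 3, 4, 6, 12.
Test each divisor d:
8^1 ≡ 8 (mod 13)
8^2 ≡ 12 (mod 13)
8^3 ≡ 5 (mod 13)
8^4 ≡ 1 (mod 13) ✓
Therefore the multiplicative order of 8 modulo 13 is 4.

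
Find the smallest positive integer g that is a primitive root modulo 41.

φ(41) = 41 − 1 = 40 = 2^3 · 5.
Test candidates g = 2, 3, … against the prime factors q ∈ {2, 5} of φ(41): g is a generator iff g^(40/q) ≢ 1 for every such q.
g = 2: 2^20 ≡ 1 — hits 1, so not a primitive root.
g = 3: 3^20 ≡ 40; 3^8 ≡ 1 — hits 1, so not a primitive root.
g = 4: 4^20 ≡ 1 — hits 1, so not a primitive root.
g = 5: 5^20 ≡ 1 — hits 1, so not a primitive root.
g = 6: 6^20 ≡ 40; 6^8 ≡ 10 — none is 1, so 6 is a primitive root.
So 6 is the smallest generator of (Z/41Z)^×.

6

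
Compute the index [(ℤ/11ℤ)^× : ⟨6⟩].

1

Since 6 ∈ (Z/11Z)^×, its order divides φ(11) = 11 − 1 = 10 = 2 · 5.
Divisors of 10: 1, 2, 5, 10.
Test each divisor d:
6^1 ≡ 6
6^2 ≡ 3
6^5 ≡ 10
6^10 ≡ 1
Thus |⟨6⟩| = ord(6) = 10.
[(Z/11Z)^× : ⟨6⟩] = 10/10 = 1.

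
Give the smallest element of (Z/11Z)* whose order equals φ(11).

φ(11) = 11 − 1 = 10 = 2 · 5.
g is a primitive root iff g^(10/q) ≢ 1 (mod 11) for each prime q ∈ {2, 5}.
g = 2: 2^5 ≡ 10; 2^2 ≡ 4 — none is 1, so 2 is a primitive root.
So 2 is the smallest generator of (Z/11Z)^×.

2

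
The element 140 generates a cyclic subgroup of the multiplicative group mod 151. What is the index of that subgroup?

By Lagrange's theorem, ord_151(140) divides φ(151) = 151 − 1 = 150 = 2 · 3 · 5^2.
Divisors of 150: 1, 2, 3, 5, 6, 10, 15, 25, 30, 50, 75, 150.
Check 140^d mod 151 for each divisor in increasing order:
140^1 ≡ 140 (mod 151)
140^2 ≡ 121 (mod 151)
140^3 ≡ 28 (mod 151)
140^5 ≡ 66 (mod 151)
140^6 ≡ 29 (mod 151)
140^10 ≡ 128 (mod 151)
140^15 ≡ 143 (mod 151)
140^25 ≡ 33 (mod 151)
140^30 ≡ 64 (mod 151)
140^50 ≡ 32 (mod 151)
140^75 ≡ 150 (mod 151)
140^150 ≡ 1 (mod 151) ✓
Thus |⟨140⟩| = ord(140) = 150.
[(Z/151Z)^× : ⟨140⟩] = 150/150 = 1.

1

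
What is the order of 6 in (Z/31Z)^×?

6

Since 6 ∈ (Z/31Z)^×, its order divides φ(31) = 31 − 1 = 30 = 2 · 3 · 5.
Divisors of 30: 1, 2, 3, 5, 6, 10, 15, 30.
Compute 6^d (mod 31) for the divisors d until we hit 1:
6^1 ≡ 6 (mod 31)
6^2 ≡ 5 (mod 31)
6^3 ≡ 30 (mod 31)
6^5 ≡ 26 (mod 31)
6^6 ≡ 1 (mod 31) ✓
So ord_31(6) = 6.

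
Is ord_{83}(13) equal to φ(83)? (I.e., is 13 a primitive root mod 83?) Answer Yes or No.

Yes

φ(83) = 83 − 1 = 82 = 2 · 41.
Test 13^(82/q) mod 83 for each prime factor q of 82:
13^41 ≡ 82 (mod 83)  [q = 2: ≢ 1 ✓]
13^2 ≡ 3 (mod 83)  [q = 41: ≢ 1 ✓]
Every test exponent gives a nontrivial residue, hence 13 generates the full group.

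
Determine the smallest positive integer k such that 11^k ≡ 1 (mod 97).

The order of 11 must divide φ(97) = 97 − 1 = 96 = 2^5 · 3.
Divisors of 96: 1, 2, 3, 4, 6, 8, 12, 16, 24, 32, 48, 96.
Test each divisor d:
11^1 ≡ 11 (mod 97)
11^2 ≡ 24 (mod 97)
11^3 ≡ 70 (mod 97)
11^4 ≡ 91 (mod 97)
11^6 ≡ 50 (mod 97)
11^8 ≡ 36 (mod 97)
11^12 ≡ 75 (mod 97)
11^16 ≡ 35 (mod 97)
11^24 ≡ 96 (mod 97)
11^32 ≡ 61 (mod 97)
11^48 ≡ 1 (mod 97) ✓
So ord_97(11) = 48.

48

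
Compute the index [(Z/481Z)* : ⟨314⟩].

12

Since 314 ∈ (Z/481Z)^×, its order divides φ(481) = φ(13·37) = (13−1)·(37−1) = 12·36 = 432 = 2^4 · 3^3.
Divisors of 432: 1, 2, 3, 4, 6, 8, 9, 12, 16, 18, 24, 27, 36, 48, 54, 72, 108, 144, 216, 432.
Evaluate successive powers at the divisors of 432:
314^1 ≡ 314 (mod 481)
314^2 ≡ 472 (mod 481)
314^3 ≡ 60 (mod 481)
314^4 ≡ 81 (mod 481)
314^6 ≡ 233 (mod 481)
314^8 ≡ 308 (mod 481)
314^9 ≡ 31 (mod 481)
314^12 ≡ 417 (mod 481)
314^16 ≡ 107 (mod 481)
314^18 ≡ 480 (mod 481)
314^24 ≡ 248 (mod 481)
314^27 ≡ 450 (mod 481)
314^36 ≡ 1 (mod 481) ✓
The order of 314 is 36, so the subgroup it generates has 36 elements.
[(Z/481Z)^× : ⟨314⟩] = 432/36 = 12.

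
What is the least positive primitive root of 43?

3

φ(43) = 43 − 1 = 42 = 2 · 3 · 7.
Test candidates g = 2, 3, … against the prime factors q ∈ {2, 3, 7} of φ(43): g is a generator iff g^(42/q) ≢ 1 for every such q.
g = 2: 2^21 ≡ 42; 2^14 ≡ 1 — hits 1, so not a primitive root.
g = 3: 3^21 ≡ 42; 3^14 ≡ 36; 3^6 ≡ 41 — none is 1, so 3 is a primitive root.
Hence the least primitive root of 43 is 3.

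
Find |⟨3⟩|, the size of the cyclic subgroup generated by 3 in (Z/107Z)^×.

53

The order of 3 must divide φ(107) = 107 − 1 = 106 = 2 · 53.
Divisors of 106: 1, 2, 53, 106.
Check 3^d mod 107 for each divisor in increasing order:
3^1 ≡ 3
3^2 ≡ 9
3^53 ≡ 1
Hence ord(3) = 53.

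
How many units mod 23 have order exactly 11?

10

φ(23) = 23 − 1 = 22 = 2 · 11.
Since (Z/23Z)^× is cyclic of order 22, the number of elements of order d is φ(d) when d | 22 and 0 otherwise.
11 | 22, and φ(11) = 11 − 1 = 10.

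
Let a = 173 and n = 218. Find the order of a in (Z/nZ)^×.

6

The order of 173 must divide φ(218) = φ(2)·φ(109) = 1·108 = 108 = 2^2 · 3^3.
Divisors of 108: 1, 2, 3, 4, 6, 9, 12, 18, 27, 36, 54, 108.
Test each divisor d:
173^1 ≡ 173 (mod 218)
173^2 ≡ 63 (mod 218)
173^3 ≡ 217 (mod 218)
173^4 ≡ 45 (mod 218)
173^6 ≡ 1 (mod 218) ✓
The smallest such exponent is 6, so the order of 173 is 6.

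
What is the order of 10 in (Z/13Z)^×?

The order of 10 must divide φ(13) = 13 − 1 = 12 = 2^2 · 3.
Divisors of 12: 1, 2, 3, 4, 6, 12.
Compute 10^d (mod 13) for the divisors d until we hit 1:
10^1 ≡ 10 (mod 13)
10^2 ≡ 9 (mod 13)
10^3 ≡ 12 (mod 13)
10^4 ≡ 3 (mod 13)
10^6 ≡ 1 (mod 13) ✓
So ord_13(10) = 6.

6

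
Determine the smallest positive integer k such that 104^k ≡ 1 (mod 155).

30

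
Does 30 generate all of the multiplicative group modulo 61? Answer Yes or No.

Yes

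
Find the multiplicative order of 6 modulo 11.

10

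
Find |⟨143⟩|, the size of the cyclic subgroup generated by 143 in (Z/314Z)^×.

ord(143) | φ(314) = φ(2)·φ(157) = 1·156 = 156 = 2^2 · 3 · 13.
Divisors of 156: 1, 2, 3, 4, 6, 12, 13, 26, 39, 52, 78, 156.
Evaluate successive powers at the divisors of 156:
143^1 ≡ 143 (mod 314)
143^2 ≡ 39 (mod 314)
143^3 ≡ 239 (mod 314)
143^4 ≡ 265 (mod 314)
143^6 ≡ 287 (mod 314)
143^12 ≡ 101 (mod 314)
143^13 ≡ 313 (mod 314)
143^26 ≡ 1 (mod 314) ✓
Therefore the multiplicative order of 143 modulo 314 is 26.

26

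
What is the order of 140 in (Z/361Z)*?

57

ord(140) | φ(361) = φ(19^2) = 19·(19−1) = 342 = 2 · 3^2 · 19.
Divisors of 342: 1, 2, 3, 6, 9, 18, 19, 38, 57, 114, 171, 342.
Check 140^d mod 361 for each divisor in increasing order:
140^1 ≡ 140 (mod 361)
140^2 ≡ 106 (mod 361)
140^3 ≡ 39 (mod 361)
140^6 ≡ 77 (mod 361)
140^9 ≡ 115 (mod 361)
140^18 ≡ 229 (mod 361)
140^19 ≡ 292 (mod 361)
140^38 ≡ 68 (mod 361)
140^57 ≡ 1 (mod 361) ✓
The smallest such exponent is 57, so the order of 140 is 57.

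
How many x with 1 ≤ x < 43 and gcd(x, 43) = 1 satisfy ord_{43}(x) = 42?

φ(43) = 43 − 1 = 42 = 2 · 3 · 7.
(Z/43Z)^× is cyclic (|G| = 42); a cyclic group of order m has exactly φ(d) elements of each order d | m, and none otherwise.
42 = 2 · 3 · 7 divides 42, and φ(42) = 12.

12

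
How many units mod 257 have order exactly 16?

8

φ(257) = 257 − 1 = 256 = 2^8.
(Z/257Z)^× is cyclic (|G| = 256); a cyclic group of order m has exactly φ(d) elements of each order d | m, and none otherwise.
16 = 2^4 divides 256, and φ(16) = 8.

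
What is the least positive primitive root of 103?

φ(103) = 103 − 1 = 102 = 2 · 3 · 17.
Test candidates g = 2, 3, … against the prime factors q ∈ {2, 3, 17} of φ(103): g is a generator iff g^(102/q) ≢ 1 for every such q.
g = 2: 2^51 ≡ 1 — hits 1, so not a primitive root.
g = 3: 3^51 ≡ 102; 3^34 ≡ 1 — hits 1, so not a primitive root.
g = 4: 4^51 ≡ 1 — hits 1, so not a primitive root.
g = 5: 5^51 ≡ 102; 5^34 ≡ 56; 5^6 ≡ 72 — none is 1, so 5 is a primitive root.
The smallest primitive root modulo 103 is 5.

5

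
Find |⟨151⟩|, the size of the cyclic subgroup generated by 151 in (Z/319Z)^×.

70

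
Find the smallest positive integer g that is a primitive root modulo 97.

φ(97) = 97 − 1 = 96 = 2^5 · 3.
g is a primitive root iff g^(96/q) ≢ 1 (mod 97) for each prime q ∈ {2, 3}.
g = 2: 2^48 ≡ 1 — hits 1, so not a primitive root.
g = 3: 3^48 ≡ 1 — hits 1, so not a primitive root.
g = 4: 4^48 ≡ 1 — hits 1, so not a primitive root.
g = 5: 5^48 ≡ 96; 5^32 ≡ 35 — none is 1, so 5 is a primitive root.
The smallest primitive root modulo 97 is 5.

5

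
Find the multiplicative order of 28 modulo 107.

106

Since 28 ∈ (Z/107Z)^×, its order divides φ(107) = 107 − 1 = 106 = 2 · 53.
Divisors of 106: 1, 2, 53, 106.
Test each divisor d:
28^1 ≡ 28 (mod 107)
28^2 ≡ 35 (mod 107)
28^53 ≡ 106 (mod 107)
28^106 ≡ 1 (mod 107) ✓
Hence ord(28) = 106.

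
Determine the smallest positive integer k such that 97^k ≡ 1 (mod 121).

55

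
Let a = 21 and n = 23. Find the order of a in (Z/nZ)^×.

The order of 21 must divide φ(23) = 23 − 1 = 22 = 2 · 11.
Divisors of 22: 1, 2, 11, 22.
Test each divisor d:
21^1 ≡ 21 (mod 23)
21^2 ≡ 4 (mod 23)
21^11 ≡ 22 (mod 23)
21^22 ≡ 1 (mod 23) ✓
Hence ord(21) = 22.

22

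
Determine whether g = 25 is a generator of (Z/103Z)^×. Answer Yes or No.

No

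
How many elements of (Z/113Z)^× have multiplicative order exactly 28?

12

φ(113) = 113 − 1 = 112 = 2^4 · 7.
Since (Z/113Z)^× is cyclic of order 112, the number of elements of order d is φ(d) when d | 112 and 0 otherwise.
28 = 2^2 · 7 divides 112, and φ(28) = 12.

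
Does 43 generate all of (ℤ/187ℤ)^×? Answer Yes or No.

187 = 11 · 17 is a product of two distinct odd primes, so (Z/187Z)^× ≅ (Z/11Z)^× × (Z/17Z)^× is not cyclic.
No primitive root modulo 187 exists; in particular 43 is not one.

No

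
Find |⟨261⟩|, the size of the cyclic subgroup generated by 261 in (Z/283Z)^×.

ord(261) | φ(283) = 283 − 1 = 282 = 2 · 3 · 47.
Divisors of 282: 1, 2, 3, 6, 47, 94, 141, 282.
Evaluate successive powers at the divisors of 282:
261^1 ≡ 261
261^2 ≡ 201
261^3 ≡ 106
261^6 ≡ 199
261^47 ≡ 238
261^94 ≡ 44
261^141 ≡ 1
So ord_283(261) = 141.

141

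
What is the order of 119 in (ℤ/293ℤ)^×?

By Lagrange's theorem, ord_293(119) divides φ(293) = 293 − 1 = 292 = 2^2 · 73.
Divisors of 292: 1, 2, 4, 73, 146, 292.
Evaluate successive powers at the divisors of 292:
119^1 ≡ 119 (mod 293)
119^2 ≡ 97 (mod 293)
119^4 ≡ 33 (mod 293)
119^73 ≡ 138 (mod 293)
119^146 ≡ 292 (mod 293)
119^292 ≡ 1 (mod 293) ✓
Hence ord(119) = 292.

292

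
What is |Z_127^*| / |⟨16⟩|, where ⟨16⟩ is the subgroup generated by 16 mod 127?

18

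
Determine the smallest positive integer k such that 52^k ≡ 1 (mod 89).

8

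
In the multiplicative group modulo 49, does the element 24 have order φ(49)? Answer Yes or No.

Yes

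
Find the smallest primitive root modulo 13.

2

φ(13) = 13 − 1 = 12 = 2^2 · 3.
Test candidates g = 2, 3, … against the prime factors q ∈ {2, 3} of φ(13): g is a generator iff g^(12/q) ≢ 1 for every such q.
g = 2: 2^6 ≡ 12; 2^4 ≡ 3 — none is 1, so 2 is a primitive root.
The smallest primitive root modulo 13 is 2.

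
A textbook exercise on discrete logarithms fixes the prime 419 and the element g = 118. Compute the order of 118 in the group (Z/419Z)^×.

418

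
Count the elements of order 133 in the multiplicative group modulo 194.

0

φ(194) = φ(2)·φ(97) = 1·96 = 96 = 2^5 · 3.
(Z/194Z)^× is cyclic (|G| = 96); a cyclic group of order m has exactly φ(d) elements of each order d | m, and none otherwise.
Since 133 ∤ 96, the count is 0.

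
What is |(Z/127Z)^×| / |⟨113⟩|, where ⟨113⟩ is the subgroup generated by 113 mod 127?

2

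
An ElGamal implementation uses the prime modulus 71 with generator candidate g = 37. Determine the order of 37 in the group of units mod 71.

The order of 37 must divide φ(71) = 71 − 1 = 70 = 2 · 5 · 7.
Divisors of 70: 1, 2, 5, 7, 10, 14, 35, 70.
Evaluate successive powers at the divisors of 70:
37^1 ≡ 37 (mod 71)
37^2 ≡ 20 (mod 71)
37^5 ≡ 32 (mod 71)
37^7 ≡ 1 (mod 71) ✓
So ord_71(37) = 7.

7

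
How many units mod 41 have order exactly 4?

2

φ(41) = 41 − 1 = 40 = 2^3 · 5.
Since (Z/41Z)^× is cyclic of order 40, the number of elements of order d is φ(d) when d | 40 and 0 otherwise.
4 = 2^2 divides 40, and φ(4) = 2.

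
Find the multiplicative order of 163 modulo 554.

276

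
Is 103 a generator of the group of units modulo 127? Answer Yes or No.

φ(127) = 127 − 1 = 126 = 2 · 3^2 · 7.
It suffices to check that the order of 103 is not a proper divisor of 126: compute 103^(126/q) for q ∈ {2, 3, 7}.
103^63 ≡ 1 (mod 127)  [q = 2: ≡ 1 ✗]
103^42 ≡ 107 (mod 127)  [q = 3: ≢ 1 ✓]
103^18 ≡ 1 (mod 127)  [q = 7: ≡ 1 ✗]
The check at q = 2 fails, so 103 generates a proper subgroup.

No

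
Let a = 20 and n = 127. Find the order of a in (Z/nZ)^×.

6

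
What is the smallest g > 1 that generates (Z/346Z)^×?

φ(346) = φ(2)·φ(173) = 1·172 = 172 = 2^2 · 43.
Test candidates g = 2, 3, … against the prime factors q ∈ {2, 43} of φ(346): g is a generator iff g^(172/q) ≢ 1 for every such q.
g = 2: gcd(2, 346) = 2 > 1, not a unit — skip.
g = 3: 3^86 ≡ 345; 3^4 ≡ 81 — none is 1, so 3 is a primitive root.
So 3 is the smallest generator of (Z/346Z)^×.

3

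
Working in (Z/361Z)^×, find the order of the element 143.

342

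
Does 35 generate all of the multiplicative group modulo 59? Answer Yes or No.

φ(59) = 59 − 1 = 58 = 2 · 29.
Test 35^(58/q) mod 59 for each prime factor q of 58:
35^29 ≡ 1 (mod 59)  [q = 2: ≡ 1 ✗]
35^2 ≡ 45 (mod 59)  [q = 29: ≢ 1 ✓]
The check at q = 2 fails, so 35 generates a proper subgroup.

No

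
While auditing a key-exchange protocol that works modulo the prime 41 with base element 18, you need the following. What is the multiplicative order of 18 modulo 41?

5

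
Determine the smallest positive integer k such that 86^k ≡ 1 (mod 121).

55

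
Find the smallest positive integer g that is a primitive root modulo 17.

3

φ(17) = 17 − 1 = 16 = 2^4.
Test candidates g = 2, 3, … against the prime factors q ∈ {2} of φ(17): g is a generator iff g^(16/q) ≢ 1 for every such q.
g = 2: 2^8 ≡ 1 — hits 1, so not a primitive root.
g = 3: 3^8 ≡ 16 — none is 1, so 3 is a primitive root.
Hence the least primitive root of 17 is 3.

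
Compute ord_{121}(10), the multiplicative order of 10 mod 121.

22

ord(10) | φ(121) = φ(11^2) = 11·(11−1) = 110 = 2 · 5 · 11.
Divisors of 110: 1, 2, 5, 10, 11, 22, 55, 110.
Check 10^d mod 121 for each divisor in increasing order:
10^1 ≡ 10 (mod 121)
10^2 ≡ 100 (mod 121)
10^5 ≡ 54 (mod 121)
10^10 ≡ 12 (mod 121)
10^11 ≡ 120 (mod 121)
10^22 ≡ 1 (mod 121) ✓
Hence ord(10) = 22.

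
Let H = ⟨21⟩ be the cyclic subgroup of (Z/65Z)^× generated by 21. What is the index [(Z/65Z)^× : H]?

12

The order of 21 must divide φ(65) = φ(5·13) = (5−1)·(13−1) = 4·12 = 48 = 2^4 · 3.
Divisors of 48: 1, 2, 3, 4, 6, 8, 12, 16, 24, 48.
Test each divisor d:
21^1 ≡ 21
21^2 ≡ 51
21^3 ≡ 31
21^4 ≡ 1
So ord_65(21) = 4, hence |⟨21⟩| = 4.
The index is φ(65) / ord(21) = 48 / 4 = 12.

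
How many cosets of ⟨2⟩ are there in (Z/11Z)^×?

1

Since 2 ∈ (Z/11Z)^×, its order divides φ(11) = 11 − 1 = 10 = 2 · 5.
Divisors of 10: 1, 2, 5, 10.
Check 2^d mod 11 for each divisor in increasing order:
2^1 ≡ 2 (mod 11)
2^2 ≡ 4 (mod 11)
2^5 ≡ 10 (mod 11)
2^10 ≡ 1 (mod 11) ✓
Thus |⟨2⟩| = ord(2) = 10.
[(Z/11Z)^× : ⟨2⟩] = 10/10 = 1.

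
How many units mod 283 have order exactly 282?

92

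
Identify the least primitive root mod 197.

φ(197) = 197 − 1 = 196 = 2^2 · 7^2.
Test candidates g = 2, 3, … against the prime factors q ∈ {2, 7} of φ(197): g is a generator iff g^(196/q) ≢ 1 for every such q.
g = 2: 2^98 ≡ 196; 2^28 ≡ 104 — none is 1, so 2 is a primitive root.
Hence the least primitive root of 197 is 2.

2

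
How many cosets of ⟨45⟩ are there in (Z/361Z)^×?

6

Since 45 ∈ (Z/361Z)^×, its order divides φ(361) = φ(19^2) = 19·(19−1) = 342 = 2 · 3^2 · 19.
Divisors of 342: 1, 2, 3, 6, 9, 18, 19, 38, 57, 114, 171, 342.
Test each divisor d:
45^1 ≡ 45
45^2 ≡ 220
45^3 ≡ 153
45^6 ≡ 305
45^9 ≡ 96
45^18 ≡ 191
45^19 ≡ 292
45^38 ≡ 68
45^57 ≡ 1
So ord_361(45) = 57, hence |⟨45⟩| = 57.
Index = |(Z/361Z)^×| / |⟨45⟩| = 342 / 57 = 6.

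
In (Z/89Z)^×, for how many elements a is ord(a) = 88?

φ(89) = 89 − 1 = 88 = 2^3 · 11.
Since (Z/89Z)^× is cyclic of order 88, the number of elements of order d is φ(d) when d | 88 and 0 otherwise.
88 = 2^3 · 11 divides 88, and φ(88) = 40.

40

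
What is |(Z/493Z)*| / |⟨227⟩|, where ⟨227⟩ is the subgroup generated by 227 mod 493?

4

By Lagrange's theorem, ord_493(227) divides φ(493) = φ(17·29) = (17−1)·(29−1) = 16·28 = 448 = 2^6 · 7.
Divisors of 448: 1, 2, 4, 7, 8, 14, 16, 28, 32, 56, 64, 112, 224, 448.
Compute 227^d (mod 493) for the divisors d until we hit 1:
227^1 ≡ 227
227^2 ≡ 257
227^4 ≡ 480
227^7 ≡ 320
227^8 ≡ 169
227^14 ≡ 349
227^16 ≡ 460
227^28 ≡ 30
227^32 ≡ 103
227^56 ≡ 407
227^64 ≡ 256
227^112 ≡ 1
So ord_493(227) = 112, hence |⟨227⟩| = 112.
[(Z/493Z)^× : ⟨227⟩] = 448/112 = 4.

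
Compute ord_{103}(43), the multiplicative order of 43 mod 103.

By Lagrange's theorem, ord_103(43) divides φ(103) = 103 − 1 = 102 = 2 · 3 · 17.
Divisors of 102: 1, 2, 3, 6, 17, 34, 51, 102.
Evaluate successive powers at the divisors of 102:
43^1 ≡ 43
43^2 ≡ 98
43^3 ≡ 94
43^6 ≡ 81
43^17 ≡ 47
43^34 ≡ 46
43^51 ≡ 102
43^102 ≡ 1
Therefore the multiplicative order of 43 modulo 103 is 102.

102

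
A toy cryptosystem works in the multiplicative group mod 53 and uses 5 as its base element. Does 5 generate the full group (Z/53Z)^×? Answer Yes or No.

φ(53) = 53 − 1 = 52 = 2^2 · 13.
Test 5^(52/q) mod 53 for each prime factor q of 52:
5^26 ≡ 52 (mod 53)  [q = 2: ≢ 1 ✓]
5^4 ≡ 42 (mod 53)  [q = 13: ≢ 1 ✓]
Every test exponent gives a nontrivial residue, hence 5 generates the full group.

Yes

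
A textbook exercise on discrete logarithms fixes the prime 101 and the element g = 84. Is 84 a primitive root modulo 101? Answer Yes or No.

φ(101) = 101 − 1 = 100 = 2^2 · 5^2.
84 is a primitive root mod 101 iff 84^(φ(101)/q) ≢ 1 for every prime q | φ(101), i.e. q ∈ {2, 5}.
84^50 ≡ 1 (mod 101)  [q = 2: ≡ 1 ✗]
84^20 ≡ 1 (mod 101)  [q = 5: ≡ 1 ✗]
Since 84^50 ≡ 1, the order of 84 divides 50 < 100, so 84 is not a primitive root.

No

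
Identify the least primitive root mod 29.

2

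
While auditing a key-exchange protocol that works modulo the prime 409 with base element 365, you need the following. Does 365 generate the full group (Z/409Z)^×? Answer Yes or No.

Yes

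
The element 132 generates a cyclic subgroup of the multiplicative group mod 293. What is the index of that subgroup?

2

Since 132 ∈ (Z/293Z)^×, its order divides φ(293) = 293 − 1 = 292 = 2^2 · 73.
Divisors of 292: 1, 2, 4, 73, 146, 292.
Evaluate successive powers at the divisors of 292:
132^1 ≡ 132 (mod 293)
132^2 ≡ 137 (mod 293)
132^4 ≡ 17 (mod 293)
132^73 ≡ 292 (mod 293)
132^146 ≡ 1 (mod 293) ✓
The order of 132 is 146, so the subgroup it generates has 146 elements.
[(Z/293Z)^× : ⟨132⟩] = 292/146 = 2.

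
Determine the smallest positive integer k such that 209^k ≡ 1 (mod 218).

54

ord(209) | φ(218) = φ(2)·φ(109) = 1·108 = 108 = 2^2 · 3^3.
Divisors of 108: 1, 2, 3, 4, 6, 9, 12, 18, 27, 36, 54, 108.
Test each divisor d:
209^1 ≡ 209
209^2 ≡ 81
209^3 ≡ 143
209^4 ≡ 21
209^6 ≡ 175
209^9 ≡ 173
209^12 ≡ 105
209^18 ≡ 63
209^27 ≡ 217
209^36 ≡ 45
209^54 ≡ 1
Therefore the multiplicative order of 209 modulo 218 is 54.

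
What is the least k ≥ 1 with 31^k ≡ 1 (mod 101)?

25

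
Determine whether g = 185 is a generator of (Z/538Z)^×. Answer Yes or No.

No

φ(538) = φ(2)·φ(269) = 1·268 = 268 = 2^2 · 67.
An element g generates (Z/538Z)^× iff g^(268/q) ≢ 1 (mod 538) for each prime q ∈ {2, 67}.
185^134 ≡ 1 (mod 538)  [q = 2: ≡ 1 ✗]
185^4 ≡ 347 (mod 538)  [q = 67: ≢ 1 ✓]
The check at q = 2 fails, so 185 generates a proper subgroup.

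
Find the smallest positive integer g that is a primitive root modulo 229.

6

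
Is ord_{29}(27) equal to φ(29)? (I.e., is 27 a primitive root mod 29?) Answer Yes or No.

φ(29) = 29 − 1 = 28 = 2^2 · 7.
27 is a primitive root mod 29 iff 27^(φ(29)/q) ≢ 1 for every prime q | φ(29), i.e. q ∈ {2, 7}.
27^14 ≡ 28 (mod 29)  [q = 2: ≢ 1 ✓]
27^4 ≡ 16 (mod 29)  [q = 7: ≢ 1 ✓]
None equal 1, so ord_29(27) = 28: 27 is a primitive root.

Yes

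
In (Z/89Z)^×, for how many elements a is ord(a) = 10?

0

φ(89) = 89 − 1 = 88 = 2^3 · 11.
(Z/89Z)^× is cyclic (|G| = 88); a cyclic group of order m has exactly φ(d) elements of each order d | m, and none otherwise.
Since 10 ∤ 88, the count is 0.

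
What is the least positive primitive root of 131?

φ(131) = 131 − 1 = 130 = 2 · 5 · 13.
Test candidates g = 2, 3, … against the prime factors q ∈ {2, 5, 13} of φ(131): g is a generator iff g^(130/q) ≢ 1 for every such q.
g = 2: 2^65 ≡ 130; 2^26 ≡ 53; 2^10 ≡ 107 — none is 1, so 2 is a primitive root.
So 2 is the smallest generator of (Z/131Z)^×.

2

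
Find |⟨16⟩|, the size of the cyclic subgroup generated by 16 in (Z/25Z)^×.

By Lagrange's theorem, ord_25(16) divides φ(25) = φ(5^2) = 5·(5−1) = 20 = 2^2 · 5.
Divisors of 20: 1, 2, 4, 5, 10, 20.
Test each divisor d:
16^1 ≡ 16 (mod 25)
16^2 ≡ 6 (mod 25)
16^4 ≡ 11 (mod 25)
16^5 ≡ 1 (mod 25) ✓
The smallest such exponent is 5, so the order of 16 is 5.

5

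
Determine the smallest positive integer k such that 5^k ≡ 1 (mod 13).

4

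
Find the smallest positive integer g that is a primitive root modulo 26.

φ(26) = φ(2)·φ(13) = 1·12 = 12 = 2^2 · 3.
Test candidates g = 2, 3, … against the prime factors q ∈ {2, 3} of φ(26): g is a generator iff g^(12/q) ≢ 1 for every such q.
g = 2: gcd(2, 26) = 2 > 1, not a unit — skip.
g = 3: 3^6 ≡ 1 — hits 1, so not a primitive root.
g = 4: gcd(4, 26) = 2 > 1, not a unit — skip.
g = 5: 5^6 ≡ 25; 5^4 ≡ 1 — hits 1, so not a primitive root.
g = 6: gcd(6, 26) = 2 > 1, not a unit — skip.
g = 7: 7^6 ≡ 25; 7^4 ≡ 9 — none is 1, so 7 is a primitive root.
Hence the least primitive root of 26 is 7.

7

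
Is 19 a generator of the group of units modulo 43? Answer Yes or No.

Yes

φ(43) = 43 − 1 = 42 = 2 · 3 · 7.
Test 19^(42/q) mod 43 for each prime factor q of 42:
19^21 ≡ 42 (mod 43)  [q = 2: ≢ 1 ✓]
19^14 ≡ 36 (mod 43)  [q = 3: ≢ 1 ✓]
19^6 ≡ 11 (mod 43)  [q = 7: ≢ 1 ✓]
Every test exponent gives a nontrivial residue, hence 19 generates the full group.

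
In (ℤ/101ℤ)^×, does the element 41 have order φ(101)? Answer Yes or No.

φ(101) = 101 − 1 = 100 = 2^2 · 5^2.
Test 41^(100/q) mod 101 for each prime factor q of 100:
41^50 ≡ 100 (mod 101)  [q = 2: ≢ 1 ✓]
41^20 ≡ 1 (mod 101)  [q = 5: ≡ 1 ✗]
Since 41^20 ≡ 1, the order of 41 divides 20 < 100, so 41 is not a primitive root.

No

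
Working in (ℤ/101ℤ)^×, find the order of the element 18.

Since 18 ∈ (Z/101Z)^×, its order divides φ(101) = 101 − 1 = 100 = 2^2 · 5^2.
Divisors of 100: 1, 2, 4, 5, 10, 20, 25, 50, 100.
Compute 18^d (mod 101) for the divisors d until we hit 1:
18^1 ≡ 18
18^2 ≡ 21
18^4 ≡ 37
18^5 ≡ 60
18^10 ≡ 65
18^20 ≡ 84
18^25 ≡ 91
18^50 ≡ 100
18^100 ≡ 1
So ord_101(18) = 100.

100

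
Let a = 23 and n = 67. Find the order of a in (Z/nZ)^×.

33

ord(23) | φ(67) = 67 − 1 = 66 = 2 · 3 · 11.
Divisors of 66: 1, 2, 3, 6, 11, 22, 33, 66.
Test each divisor d:
23^1 ≡ 23 (mod 67)
23^2 ≡ 60 (mod 67)
23^3 ≡ 40 (mod 67)
23^6 ≡ 59 (mod 67)
23^11 ≡ 29 (mod 67)
23^22 ≡ 37 (mod 67)
23^33 ≡ 1 (mod 67) ✓
So ord_67(23) = 33.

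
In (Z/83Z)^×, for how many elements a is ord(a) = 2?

φ(83) = 83 − 1 = 82 = 2 · 41.
(Z/83Z)^× is cyclic (|G| = 82); a cyclic group of order m has exactly φ(d) elements of each order d | m, and none otherwise.
2 | 82, and φ(2) = 2 − 1 = 1.

1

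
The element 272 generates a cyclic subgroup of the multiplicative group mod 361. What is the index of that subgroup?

2

ord(272) | φ(361) = φ(19^2) = 19·(19−1) = 342 = 2 · 3^2 · 19.
Divisors of 342: 1, 2, 3, 6, 9, 18, 19, 38, 57, 114, 171, 342.
Compute 272^d (mod 361) for the divisors d until we hit 1:
272^1 ≡ 272
272^2 ≡ 340
272^3 ≡ 64
272^6 ≡ 125
272^9 ≡ 58
272^18 ≡ 115
272^19 ≡ 234
272^38 ≡ 245
272^57 ≡ 292
272^114 ≡ 68
272^171 ≡ 1
Thus |⟨272⟩| = ord(272) = 171.
The index is φ(361) / ord(272) = 342 / 171 = 2.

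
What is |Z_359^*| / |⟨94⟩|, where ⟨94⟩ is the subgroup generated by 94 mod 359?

Since 94 ∈ (Z/359Z)^×, its order divides φ(359) = 359 − 1 = 358 = 2 · 179.
Divisors of 358: 1, 2, 179, 358.
Evaluate successive powers at the divisors of 358:
94^1 ≡ 94
94^2 ≡ 220
94^179 ≡ 1
The order of 94 is 179, so the subgroup it generates has 179 elements.
[(Z/359Z)^× : ⟨94⟩] = 358/179 = 2.

2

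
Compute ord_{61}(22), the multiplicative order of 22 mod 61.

15

Since 22 ∈ (Z/61Z)^×, its order divides φ(61) = 61 − 1 = 60 = 2^2 · 3 · 5.
Divisors of 60: 1, 2, 3, 4, 5, 6, 10, 12, 15, 20, 30, 60.
Evaluate successive powers at the divisors of 60:
22^1 ≡ 22
22^2 ≡ 57
22^3 ≡ 34
22^4 ≡ 16
22^5 ≡ 47
22^6 ≡ 58
22^10 ≡ 13
22^12 ≡ 9
22^15 ≡ 1
The smallest such exponent is 15, so the order of 22 is 15.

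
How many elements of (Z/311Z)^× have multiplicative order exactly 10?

4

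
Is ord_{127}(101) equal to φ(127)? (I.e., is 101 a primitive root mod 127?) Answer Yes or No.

Yes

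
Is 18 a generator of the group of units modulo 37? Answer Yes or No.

Yes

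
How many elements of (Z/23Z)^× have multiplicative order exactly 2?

φ(23) = 23 − 1 = 22 = 2 · 11.
(Z/23Z)^× is cyclic (|G| = 22); a cyclic group of order m has exactly φ(d) elements of each order d | m, and none otherwise.
2 | 22, and φ(2) = 2 − 1 = 1.

1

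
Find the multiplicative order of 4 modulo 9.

3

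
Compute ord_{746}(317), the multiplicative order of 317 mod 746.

124

ord(317) | φ(746) = φ(2)·φ(373) = 1·372 = 372 = 2^2 · 3 · 31.
Divisors of 372: 1, 2, 3, 4, 6, 12, 31, 62, 93, 124, 186, 372.
Check 317^d mod 746 for each divisor in increasing order:
317^1 ≡ 317 (mod 746)
317^2 ≡ 525 (mod 746)
317^3 ≡ 67 (mod 746)
317^4 ≡ 351 (mod 746)
317^6 ≡ 13 (mod 746)
317^12 ≡ 169 (mod 746)
317^31 ≡ 477 (mod 746)
317^62 ≡ 745 (mod 746)
317^93 ≡ 269 (mod 746)
317^124 ≡ 1 (mod 746) ✓
Therefore the multiplicative order of 317 modulo 746 is 124.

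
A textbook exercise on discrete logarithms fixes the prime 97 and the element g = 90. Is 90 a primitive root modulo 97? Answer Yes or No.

Yes

φ(97) = 97 − 1 = 96 = 2^5 · 3.
It suffices to check that the order of 90 is not a proper divisor of 96: compute 90^(96/q) for q ∈ {2, 3}.
90^48 ≡ 96 (mod 97)  [q = 2: ≢ 1 ✓]
90^32 ≡ 35 (mod 97)  [q = 3: ≢ 1 ✓]
Every test exponent gives a nontrivial residue, hence 90 generates the full group.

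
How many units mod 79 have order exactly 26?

φ(79) = 79 − 1 = 78 = 2 · 3 · 13.
(Z/79Z)^× is cyclic (|G| = 78); a cyclic group of order m has exactly φ(d) elements of each order d | m, and none otherwise.
26 = 2 · 13 divides 78, and φ(26) = 12.

12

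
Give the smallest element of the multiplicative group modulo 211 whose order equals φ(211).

φ(211) = 211 − 1 = 210 = 2 · 3 · 5 · 7.
Test candidates g = 2, 3, … against the prime factors q ∈ {2, 3, 5, 7} of φ(211): g is a generator iff g^(210/q) ≢ 1 for every such q.
g = 2: 2^105 ≡ 210; 2^70 ≡ 196; 2^42 ≡ 107; 2^30 ≡ 171 — none is 1, so 2 is a primitive root.
Hence the least primitive root of 211 is 2.

2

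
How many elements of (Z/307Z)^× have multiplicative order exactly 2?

1

φ(307) = 307 − 1 = 306 = 2 · 3^2 · 17.
(Z/307Z)^× is cyclic (|G| = 306); a cyclic group of order m has exactly φ(d) elements of each order d | m, and none otherwise.
2 | 306, and φ(2) = 2 − 1 = 1.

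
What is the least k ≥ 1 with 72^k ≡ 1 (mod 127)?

ord(72) | φ(127) = 127 − 1 = 126 = 2 · 3^2 · 7.
Divisors of 126: 1, 2, 3, 6, 7, 9, 14, 18, 21, 42, 63, 126.
Test each divisor d:
72^1 ≡ 72 (mod 127)
72^2 ≡ 104 (mod 127)
72^3 ≡ 122 (mod 127)
72^6 ≡ 25 (mod 127)
72^7 ≡ 22 (mod 127)
72^9 ≡ 2 (mod 127)
72^14 ≡ 103 (mod 127)
72^18 ≡ 4 (mod 127)
72^21 ≡ 107 (mod 127)
72^42 ≡ 19 (mod 127)
72^63 ≡ 1 (mod 127) ✓
So ord_127(72) = 63.

63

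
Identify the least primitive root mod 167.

5

φ(167) = 167 − 1 = 166 = 2 · 83.
Test candidates g = 2, 3, … against the prime factors q ∈ {2, 83} of φ(167): g is a generator iff g^(166/q) ≢ 1 for every such q.
g = 2: 2^83 ≡ 1 — hits 1, so not a primitive root.
g = 3: 3^83 ≡ 1 — hits 1, so not a primitive root.
g = 4: 4^83 ≡ 1 — hits 1, so not a primitive root.
g = 5: 5^83 ≡ 166; 5^2 ≡ 25 — none is 1, so 5 is a primitive root.
So 5 is the smallest generator of (Z/167Z)^×.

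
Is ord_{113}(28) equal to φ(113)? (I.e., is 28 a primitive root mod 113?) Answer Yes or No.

φ(113) = 113 − 1 = 112 = 2^4 · 7.
Test 28^(112/q) mod 113 for each prime factor q of 112:
28^56 ≡ 1 (mod 113)  [q = 2: ≡ 1 ✗]
28^16 ≡ 106 (mod 113)  [q = 7: ≢ 1 ✓]
28^56 ≡ 1 shows ord(28) | 56, strictly less than φ(113); not a primitive root.

No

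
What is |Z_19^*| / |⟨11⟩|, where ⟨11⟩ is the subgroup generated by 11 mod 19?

6

Since 11 ∈ (Z/19Z)^×, its order divides φ(19) = 19 − 1 = 18 = 2 · 3^2.
Divisors of 18: 1, 2, 3, 6, 9, 18.
Test each divisor d:
11^1 ≡ 11 (mod 19)
11^2 ≡ 7 (mod 19)
11^3 ≡ 1 (mod 19) ✓
Thus |⟨11⟩| = ord(11) = 3.
The index is φ(19) / ord(11) = 18 / 3 = 6.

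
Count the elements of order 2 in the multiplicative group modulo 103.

1

φ(103) = 103 − 1 = 102 = 2 · 3 · 17.
(Z/103Z)^× is cyclic (|G| = 102); a cyclic group of order m has exactly φ(d) elements of each order d | m, and none otherwise.
2 | 102, and φ(2) = 2 − 1 = 1.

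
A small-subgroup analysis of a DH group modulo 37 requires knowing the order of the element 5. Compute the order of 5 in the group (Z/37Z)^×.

36

ord(5) | φ(37) = 37 − 1 = 36 = 2^2 · 3^2.
Divisors of 36: 1, 2, 3, 4, 6, 9, 12, 18, 36.
Evaluate successive powers at the divisors of 36:
5^1 ≡ 5 (mod 37)
5^2 ≡ 25 (mod 37)
5^3 ≡ 14 (mod 37)
5^4 ≡ 33 (mod 37)
5^6 ≡ 11 (mod 37)
5^9 ≡ 6 (mod 37)
5^12 ≡ 10 (mod 37)
5^18 ≡ 36 (mod 37)
5^36 ≡ 1 (mod 37) ✓
The smallest such exponent is 36, so the order of 5 is 36.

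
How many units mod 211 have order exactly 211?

φ(211) = 211 − 1 = 210 = 2 · 3 · 5 · 7.
(Z/211Z)^× is cyclic (|G| = 210); a cyclic group of order m has exactly φ(d) elements of each order d | m, and none otherwise.
Here 210 is not a multiple of 211, so there are no elements of order 211.

0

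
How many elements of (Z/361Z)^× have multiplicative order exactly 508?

0

φ(361) = φ(19^2) = 19·(19−1) = 342 = 2 · 3^2 · 19.
(Z/361Z)^× is cyclic (|G| = 342); a cyclic group of order m has exactly φ(d) elements of each order d | m, and none otherwise.
Since 508 ∤ 342, the count is 0.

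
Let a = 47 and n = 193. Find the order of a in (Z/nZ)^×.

ord(47) | φ(193) = 193 − 1 = 192 = 2^6 · 3.
Divisors of 192: 1, 2, 3, 4, 6, 8, 12, 16, 24, 32, 48, 64, 96, 192.
Check 47^d mod 193 for each divisor in increasing order:
47^1 ≡ 47 (mod 193)
47^2 ≡ 86 (mod 193)
47^3 ≡ 182 (mod 193)
47^4 ≡ 62 (mod 193)
47^6 ≡ 121 (mod 193)
47^8 ≡ 177 (mod 193)
47^12 ≡ 166 (mod 193)
47^16 ≡ 63 (mod 193)
47^24 ≡ 150 (mod 193)
47^32 ≡ 109 (mod 193)
47^48 ≡ 112 (mod 193)
47^64 ≡ 108 (mod 193)
47^96 ≡ 192 (mod 193)
47^192 ≡ 1 (mod 193) ✓
Therefore the multiplicative order of 47 modulo 193 is 192.

192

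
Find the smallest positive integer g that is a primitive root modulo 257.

φ(257) = 257 − 1 = 256 = 2^8.
g is a primitive root iff g^(256/q) ≢ 1 (mod 257) for each prime q ∈ {2}.
g = 2: 2^128 ≡ 1 — hits 1, so not a primitive root.
g = 3: 3^128 ≡ 256 — none is 1, so 3 is a primitive root.
Hence the least primitive root of 257 is 3.

3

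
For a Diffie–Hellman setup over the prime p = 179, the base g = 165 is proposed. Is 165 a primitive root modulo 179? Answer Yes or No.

Yes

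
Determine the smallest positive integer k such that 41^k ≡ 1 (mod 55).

10

Since 41 ∈ (Z/55Z)^×, its order divides φ(55) = φ(5·11) = (5−1)·(11−1) = 4·10 = 40 = 2^3 · 5.
Divisors of 40: 1, 2, 4, 5, 8, 10, 20, 40.
Check 41^d mod 55 for each divisor in increasing order:
41^1 ≡ 41 (mod 55)
41^2 ≡ 31 (mod 55)
41^4 ≡ 26 (mod 55)
41^5 ≡ 21 (mod 55)
41^8 ≡ 16 (mod 55)
41^10 ≡ 1 (mod 55) ✓
The smallest such exponent is 10, so the order of 41 is 10.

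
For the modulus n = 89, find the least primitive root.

3

φ(89) = 89 − 1 = 88 = 2^3 · 11.
Test candidates g = 2, 3, … against the prime factors q ∈ {2, 11} of φ(89): g is a generator iff g^(88/q) ≢ 1 for every such q.
g = 2: 2^44 ≡ 1 — hits 1, so not a primitive root.
g = 3: 3^44 ≡ 88; 3^8 ≡ 64 — none is 1, so 3 is a primitive root.
Hence the least primitive root of 89 is 3.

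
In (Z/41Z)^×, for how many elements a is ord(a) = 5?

4

φ(41) = 41 − 1 = 40 = 2^3 · 5.
Since (Z/41Z)^× is cyclic of order 40, the number of elements of order d is φ(d) when d | 40 and 0 otherwise.
5 | 40, and φ(5) = 5 − 1 = 4.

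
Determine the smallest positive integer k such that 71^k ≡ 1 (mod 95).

18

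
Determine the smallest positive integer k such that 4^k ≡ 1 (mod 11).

By Lagrange's theorem, ord_11(4) divides φ(11) = 11 − 1 = 10 = 2 · 5.
Divisors of 10: 1, 2, 5, 10.
Evaluate successive powers at the divisors of 10:
4^1 ≡ 4 (mod 11)
4^2 ≡ 5 (mod 11)
4^5 ≡ 1 (mod 11) ✓
Therefore the multiplicative order of 4 modulo 11 is 5.

5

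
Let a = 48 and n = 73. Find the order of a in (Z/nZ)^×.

36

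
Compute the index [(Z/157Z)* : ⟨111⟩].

6

By Lagrange's theorem, ord_157(111) divides φ(157) = 157 − 1 = 156 = 2^2 · 3 · 13.
Divisors of 156: 1, 2, 3, 4, 6, 12, 13, 26, 39, 52, 78, 156.
Check 111^d mod 157 for each divisor in increasing order:
111^1 ≡ 111
111^2 ≡ 75
111^3 ≡ 4
111^4 ≡ 130
111^6 ≡ 16
111^12 ≡ 99
111^13 ≡ 156
111^26 ≡ 1
Thus |⟨111⟩| = ord(111) = 26.
[(Z/157Z)^× : ⟨111⟩] = 156/26 = 6.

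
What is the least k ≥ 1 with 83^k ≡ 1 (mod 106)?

4

The order of 83 must divide φ(106) = φ(2)·φ(53) = 1·52 = 52 = 2^2 · 13.
Divisors of 52: 1, 2, 4, 13, 26, 52.
Check 83^d mod 106 for each divisor in increasing order:
83^1 ≡ 83
83^2 ≡ 105
83^4 ≡ 1
The smallest such exponent is 4, so the order of 83 is 4.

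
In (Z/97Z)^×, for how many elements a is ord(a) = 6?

2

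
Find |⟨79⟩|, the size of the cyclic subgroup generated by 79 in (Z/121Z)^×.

110

ord(79) | φ(121) = φ(11^2) = 11·(11−1) = 110 = 2 · 5 · 11.
Divisors of 110: 1, 2, 5, 10, 11, 22, 55, 110.
Compute 79^d (mod 121) for the divisors d until we hit 1:
79^1 ≡ 79 (mod 121)
79^2 ≡ 70 (mod 121)
79^5 ≡ 21 (mod 121)
79^10 ≡ 78 (mod 121)
79^11 ≡ 112 (mod 121)
79^22 ≡ 81 (mod 121)
79^55 ≡ 120 (mod 121)
79^110 ≡ 1 (mod 121) ✓
Therefore the multiplicative order of 79 modulo 121 is 110.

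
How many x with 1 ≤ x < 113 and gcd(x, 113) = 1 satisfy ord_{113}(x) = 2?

1

φ(113) = 113 − 1 = 112 = 2^4 · 7.
(Z/113Z)^× is cyclic (|G| = 112); a cyclic group of order m has exactly φ(d) elements of each order d | m, and none otherwise.
2 | 112, and φ(2) = 2 − 1 = 1.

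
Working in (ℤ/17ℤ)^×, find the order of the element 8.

ord(8) | φ(17) = 17 − 1 = 16 = 2^4.
Divisors of 16: 1, 2, 4, 8, 16.
Test each divisor d:
8^1 ≡ 8 (mod 17)
8^2 ≡ 13 (mod 17)
8^4 ≡ 16 (mod 17)
8^8 ≡ 1 (mod 17) ✓
Therefore the multiplicative order of 8 modulo 17 is 8.

8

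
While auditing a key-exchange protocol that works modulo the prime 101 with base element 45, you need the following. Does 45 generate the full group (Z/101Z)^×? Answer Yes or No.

φ(101) = 101 − 1 = 100 = 2^2 · 5^2.
45 is a primitive root mod 101 iff 45^(φ(101)/q) ≢ 1 for every prime q | φ(101), i.e. q ∈ {2, 5}.
45^50 ≡ 1 (mod 101)  [q = 2: ≡ 1 ✗]
45^20 ≡ 36 (mod 101)  [q = 5: ≢ 1 ✓]
Since 45^50 ≡ 1, the order of 45 divides 50 < 100, so 45 is not a primitive root.

No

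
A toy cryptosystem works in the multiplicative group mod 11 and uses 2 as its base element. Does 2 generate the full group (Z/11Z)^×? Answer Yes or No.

φ(11) = 11 − 1 = 10 = 2 · 5.
Test 2^(10/q) mod 11 for each prime factor q of 10:
2^5 ≡ 10 (mod 11)  [q = 2: ≢ 1 ✓]
2^2 ≡ 4 (mod 11)  [q = 5: ≢ 1 ✓]
Every test exponent gives a nontrivial residue, hence 2 generates the full group.

Yes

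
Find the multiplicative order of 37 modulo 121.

By Lagrange's theorem, ord_121(37) divides φ(121) = φ(11^2) = 11·(11−1) = 110 = 2 · 5 · 11.
Divisors of 110: 1, 2, 5, 10, 11, 22, 55, 110.
Test each divisor d:
37^1 ≡ 37 (mod 121)
37^2 ≡ 38 (mod 121)
37^5 ≡ 67 (mod 121)
37^10 ≡ 12 (mod 121)
37^11 ≡ 81 (mod 121)
37^22 ≡ 27 (mod 121)
37^55 ≡ 1 (mod 121) ✓
The smallest such exponent is 55, so the order of 37 is 55.

55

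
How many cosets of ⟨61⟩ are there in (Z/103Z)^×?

6

Since 61 ∈ (Z/103Z)^×, its order divides φ(103) = 103 − 1 = 102 = 2 · 3 · 17.
Divisors of 102: 1, 2, 3, 6, 17, 34, 51, 102.
Test each divisor d:
61^1 ≡ 61 (mod 103)
61^2 ≡ 13 (mod 103)
61^3 ≡ 72 (mod 103)
61^6 ≡ 34 (mod 103)
61^17 ≡ 1 (mod 103) ✓
Thus |⟨61⟩| = ord(61) = 17.
The index is φ(103) / ord(61) = 102 / 17 = 6.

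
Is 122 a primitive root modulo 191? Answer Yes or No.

No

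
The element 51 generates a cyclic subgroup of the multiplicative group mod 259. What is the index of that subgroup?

18

ord(51) | φ(259) = φ(7·37) = (7−1)·(37−1) = 6·36 = 216 = 2^3 · 3^3.
Divisors of 216: 1, 2, 3, 4, 6, 8, 9, 12, 18, 24, 27, 36, 54, 72, 108, 216.
Compute 51^d (mod 259) for the divisors d until we hit 1:
51^1 ≡ 51 (mod 259)
51^2 ≡ 11 (mod 259)
51^3 ≡ 43 (mod 259)
51^4 ≡ 121 (mod 259)
51^6 ≡ 36 (mod 259)
51^8 ≡ 137 (mod 259)
51^9 ≡ 253 (mod 259)
51^12 ≡ 1 (mod 259) ✓
The order of 51 is 12, so the subgroup it generates has 12 elements.
The index is φ(259) / ord(51) = 216 / 12 = 18.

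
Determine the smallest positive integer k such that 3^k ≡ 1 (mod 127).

126

By Lagrange's theorem, ord_127(3) divides φ(127) = 127 − 1 = 126 = 2 · 3^2 · 7.
Divisors of 126: 1, 2, 3, 6, 7, 9, 14, 18, 21, 42, 63, 126.
Check 3^d mod 127 for each divisor in increasing order:
3^1 ≡ 3 (mod 127)
3^2 ≡ 9 (mod 127)
3^3 ≡ 27 (mod 127)
3^6 ≡ 94 (mod 127)
3^7 ≡ 28 (mod 127)
3^9 ≡ 125 (mod 127)
3^14 ≡ 22 (mod 127)
3^18 ≡ 4 (mod 127)
3^21 ≡ 108 (mod 127)
3^42 ≡ 107 (mod 127)
3^63 ≡ 126 (mod 127)
3^126 ≡ 1 (mod 127) ✓
So ord_127(3) = 126.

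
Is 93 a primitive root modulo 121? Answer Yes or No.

No

φ(121) = φ(11^2) = 11·(11−1) = 110 = 2 · 5 · 11.
93 is a primitive root mod 121 iff 93^(φ(121)/q) ≢ 1 for every prime q | φ(121), i.e. q ∈ {2, 5, 11}.
93^55 ≡ 1 (mod 121)  [q = 2: ≡ 1 ✗]
93^22 ≡ 3 (mod 121)  [q = 5: ≢ 1 ✓]
93^10 ≡ 12 (mod 121)  [q = 11: ≢ 1 ✓]
Since 93^55 ≡ 1, the order of 93 divides 55 < 110, so 93 is not a primitive root.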